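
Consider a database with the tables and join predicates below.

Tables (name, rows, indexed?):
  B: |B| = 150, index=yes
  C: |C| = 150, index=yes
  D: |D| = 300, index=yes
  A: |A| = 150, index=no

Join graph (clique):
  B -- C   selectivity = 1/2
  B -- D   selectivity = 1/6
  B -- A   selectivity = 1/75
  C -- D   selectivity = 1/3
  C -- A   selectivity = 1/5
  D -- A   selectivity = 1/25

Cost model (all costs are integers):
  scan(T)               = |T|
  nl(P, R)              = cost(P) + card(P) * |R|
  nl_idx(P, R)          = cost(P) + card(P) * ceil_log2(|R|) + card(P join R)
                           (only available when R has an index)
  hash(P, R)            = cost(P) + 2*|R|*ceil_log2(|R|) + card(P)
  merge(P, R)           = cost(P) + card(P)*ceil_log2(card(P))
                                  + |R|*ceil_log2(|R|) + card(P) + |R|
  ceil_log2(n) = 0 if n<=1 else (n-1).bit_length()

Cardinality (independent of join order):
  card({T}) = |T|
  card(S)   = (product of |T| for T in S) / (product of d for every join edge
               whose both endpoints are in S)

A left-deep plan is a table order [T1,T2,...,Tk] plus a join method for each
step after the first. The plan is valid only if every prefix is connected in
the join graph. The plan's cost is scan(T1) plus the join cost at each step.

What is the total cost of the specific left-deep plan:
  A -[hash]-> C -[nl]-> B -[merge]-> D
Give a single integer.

step 1: scan A: cost=150, card=150
step 2: join C via hash
    card(P join C) = 150*150/(5) = 4500
    cost = 150 + 2*150*8 + 150 = 2700
step 3: join B via nl
    card(P join B) = 4500*150/(2*75) = 4500
    cost = 2700 + 4500*150 = 677700
step 4: join D via merge
    card(P join D) = 4500*300/(6*3*25) = 3000
    cost = 677700 + 4500*13 + 300*9 + 4500 + 300 = 743700

743700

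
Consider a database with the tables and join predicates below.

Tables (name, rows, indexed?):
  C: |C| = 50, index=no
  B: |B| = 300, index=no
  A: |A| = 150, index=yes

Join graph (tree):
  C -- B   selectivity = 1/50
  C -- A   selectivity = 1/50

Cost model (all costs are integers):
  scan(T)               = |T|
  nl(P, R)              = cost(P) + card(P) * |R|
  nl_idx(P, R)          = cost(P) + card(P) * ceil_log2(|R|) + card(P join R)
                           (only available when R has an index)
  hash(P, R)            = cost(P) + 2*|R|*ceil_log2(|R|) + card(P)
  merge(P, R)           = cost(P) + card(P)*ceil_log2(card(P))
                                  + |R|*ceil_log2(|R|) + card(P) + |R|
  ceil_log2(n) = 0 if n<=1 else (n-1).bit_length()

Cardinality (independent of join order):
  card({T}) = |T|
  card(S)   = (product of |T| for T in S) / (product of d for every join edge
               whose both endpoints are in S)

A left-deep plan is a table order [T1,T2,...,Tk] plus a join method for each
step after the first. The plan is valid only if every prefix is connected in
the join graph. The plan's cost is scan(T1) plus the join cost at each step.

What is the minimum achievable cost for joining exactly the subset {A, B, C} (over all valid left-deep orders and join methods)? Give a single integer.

Selinger DP over subsets of {A,B,C}:
  {C}: scan cost=50, card=50
  {B}: scan cost=300, card=300
  {A}: scan cost=150, card=150
  {BC}: card=300; try (C,hash)→1200, (B,merge)→3400, (C,merge)→3650, (B,hash)→5500, (B,nl)→15050, (C,nl)→15300; best=1200 via (C,hash)
  {AC}: card=150; try (A,nl_idx)→600, (C,hash)→900, (A,merge)→1750, (C,merge)→1850, (A,hash)→2500, (A,nl)→7550 …(+1); best=600 via (A,nl_idx)
  {ABC}: card=900; try (A,hash)→3900, (A,nl_idx)→4500, (B,merge)→4950, (A,merge)→5550, (B,hash)→6150, (B,nl)→45600 …(+1); best=3900 via (A,hash)

3900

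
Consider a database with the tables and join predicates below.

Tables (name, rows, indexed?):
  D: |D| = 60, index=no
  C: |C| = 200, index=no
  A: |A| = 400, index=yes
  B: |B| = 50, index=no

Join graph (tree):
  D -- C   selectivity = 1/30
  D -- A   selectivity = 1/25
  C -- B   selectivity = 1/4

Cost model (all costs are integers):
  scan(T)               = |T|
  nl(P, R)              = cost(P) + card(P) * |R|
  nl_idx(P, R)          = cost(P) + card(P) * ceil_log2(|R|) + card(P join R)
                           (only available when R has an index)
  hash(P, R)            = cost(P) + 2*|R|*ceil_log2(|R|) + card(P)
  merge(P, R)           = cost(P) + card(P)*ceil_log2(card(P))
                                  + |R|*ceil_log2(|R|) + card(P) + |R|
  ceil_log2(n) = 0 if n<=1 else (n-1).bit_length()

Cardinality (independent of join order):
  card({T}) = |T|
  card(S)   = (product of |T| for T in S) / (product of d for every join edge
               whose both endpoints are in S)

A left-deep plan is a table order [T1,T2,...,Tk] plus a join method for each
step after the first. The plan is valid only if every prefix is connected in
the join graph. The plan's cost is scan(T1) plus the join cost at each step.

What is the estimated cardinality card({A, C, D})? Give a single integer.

Tables in S: A(400), C(200), D(60)
Edges inside S: D-C(d=30), D-A(d=25)
numerator = 400 * 200 * 60 = 4800000
denominator = 30 * 25 = 750
card(S) = 4800000 / 750 = 6400

6400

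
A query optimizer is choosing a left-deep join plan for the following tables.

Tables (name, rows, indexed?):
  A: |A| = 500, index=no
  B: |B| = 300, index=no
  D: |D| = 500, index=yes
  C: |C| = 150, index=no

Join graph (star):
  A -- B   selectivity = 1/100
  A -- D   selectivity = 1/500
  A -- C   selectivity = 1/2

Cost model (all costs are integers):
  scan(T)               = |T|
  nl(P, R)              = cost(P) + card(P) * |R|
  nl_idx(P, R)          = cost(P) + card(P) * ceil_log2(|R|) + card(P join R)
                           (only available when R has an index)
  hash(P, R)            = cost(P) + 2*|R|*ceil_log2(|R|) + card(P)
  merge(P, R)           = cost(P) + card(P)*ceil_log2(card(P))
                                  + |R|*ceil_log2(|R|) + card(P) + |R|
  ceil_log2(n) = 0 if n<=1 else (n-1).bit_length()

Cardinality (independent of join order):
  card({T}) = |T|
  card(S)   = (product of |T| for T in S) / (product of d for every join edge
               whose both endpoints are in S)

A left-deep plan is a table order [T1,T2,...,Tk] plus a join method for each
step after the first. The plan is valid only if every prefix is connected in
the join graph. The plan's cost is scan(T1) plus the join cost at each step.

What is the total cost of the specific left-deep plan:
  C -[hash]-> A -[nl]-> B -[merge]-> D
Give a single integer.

step 1: scan C: cost=150, card=150
step 2: join A via hash
    card(P join A) = 150*500/(2) = 37500
    cost = 150 + 2*500*9 + 150 = 9300
step 3: join B via nl
    card(P join B) = 37500*300/(100) = 112500
    cost = 9300 + 37500*300 = 11259300
step 4: join D via merge
    card(P join D) = 112500*500/(500) = 112500
    cost = 11259300 + 112500*17 + 500*9 + 112500 + 500 = 13289300

13289300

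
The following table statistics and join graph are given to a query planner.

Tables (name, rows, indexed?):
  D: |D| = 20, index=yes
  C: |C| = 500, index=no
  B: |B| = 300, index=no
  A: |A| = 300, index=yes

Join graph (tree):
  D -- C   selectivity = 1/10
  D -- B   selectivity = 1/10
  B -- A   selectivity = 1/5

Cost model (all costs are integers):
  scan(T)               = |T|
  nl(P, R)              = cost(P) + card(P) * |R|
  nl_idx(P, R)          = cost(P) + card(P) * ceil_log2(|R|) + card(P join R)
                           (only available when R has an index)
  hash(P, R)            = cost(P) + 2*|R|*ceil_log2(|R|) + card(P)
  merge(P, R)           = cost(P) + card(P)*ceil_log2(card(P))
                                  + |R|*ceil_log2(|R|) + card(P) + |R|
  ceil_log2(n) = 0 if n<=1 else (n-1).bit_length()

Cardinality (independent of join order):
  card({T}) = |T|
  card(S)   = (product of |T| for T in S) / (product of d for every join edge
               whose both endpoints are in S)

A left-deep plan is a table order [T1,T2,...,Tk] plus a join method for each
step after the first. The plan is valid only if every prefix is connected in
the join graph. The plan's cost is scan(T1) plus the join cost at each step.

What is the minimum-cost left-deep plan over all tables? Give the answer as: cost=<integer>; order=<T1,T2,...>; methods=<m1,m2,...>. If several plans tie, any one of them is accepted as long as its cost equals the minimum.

Selinger DP (subsets sized 1..n):
  {D}: scan cost=20, card=20
  {C}: scan cost=500, card=500
  {B}: scan cost=300, card=300
  {A}: scan cost=300, card=300
  {CD}: card=1000; try (D,hash)→1200, (D,nl_idx)→4000, (C,merge)→5140, (D,merge)→5620, (C,hash)→9040, (C,nl)→10020 …(+1); best=1200 via (D,hash)
  {BD}: card=600; try (D,hash)→800, (D,nl_idx)→2400, (B,merge)→3140, (D,merge)→3420, (B,hash)→5440, (B,nl)→6020 …(+1); best=800 via (D,hash)
  {AB}: card=18000; try (B,hash)→6000, (A,hash)→6000, (B,merge)→6300, (A,merge)→6300, (A,nl_idx)→21000, (B,nl)→90300 …(+1); best=6000 via (B,hash)
  {BCD}: card=30000; try (B,hash)→7600, (C,hash)→10400, (C,merge)→12400, (B,merge)→15200, (C,nl)→300800, (B,nl)→301200; best=7600 via (B,hash)
  {ABD}: card=36000; try (A,hash)→6800, (A,merge)→10400, (D,hash)→24200, (A,nl_idx)→42200, (D,nl_idx)→132000, (A,nl)→180800 …(+2); best=6800 via (A,hash)
  {ABCD}: card=1800000; try (A,hash)→43000, (C,hash)→51800, (A,merge)→490600, (C,merge)→623800, (A,nl_idx)→2077600, (A,nl)→9007600 …(+1); best=43000 via (A,hash)

cost=43000; order=C,D,B,A; methods=hash,hash,hash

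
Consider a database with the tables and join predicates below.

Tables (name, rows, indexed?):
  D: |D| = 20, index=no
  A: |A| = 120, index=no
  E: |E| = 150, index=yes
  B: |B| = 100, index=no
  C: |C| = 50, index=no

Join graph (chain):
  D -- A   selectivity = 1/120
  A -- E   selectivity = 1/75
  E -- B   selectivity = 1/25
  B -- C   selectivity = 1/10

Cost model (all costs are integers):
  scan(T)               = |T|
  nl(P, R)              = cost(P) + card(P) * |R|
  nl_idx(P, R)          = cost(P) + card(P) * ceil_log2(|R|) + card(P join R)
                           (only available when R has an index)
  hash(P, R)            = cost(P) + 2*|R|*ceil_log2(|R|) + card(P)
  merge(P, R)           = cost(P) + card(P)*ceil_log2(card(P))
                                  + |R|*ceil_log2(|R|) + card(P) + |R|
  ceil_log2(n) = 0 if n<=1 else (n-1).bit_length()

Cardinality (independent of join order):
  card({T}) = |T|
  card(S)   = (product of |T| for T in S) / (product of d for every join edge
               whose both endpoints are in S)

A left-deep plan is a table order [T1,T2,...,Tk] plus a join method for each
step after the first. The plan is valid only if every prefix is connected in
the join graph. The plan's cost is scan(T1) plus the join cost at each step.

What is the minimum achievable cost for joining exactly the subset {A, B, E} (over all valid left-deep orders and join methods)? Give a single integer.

Selinger DP over subsets of {A,B,E}:
  {A}: scan cost=120, card=120
  {E}: scan cost=150, card=150
  {B}: scan cost=100, card=100
  {AE}: card=240; try (E,nl_idx)→1320, (A,hash)→1980, (E,merge)→2430, (A,merge)→2460, (E,hash)→2640, (E,nl)→18120 …(+1); best=1320 via (E,nl_idx)
  {BE}: card=600; try (E,nl_idx)→1500, (B,hash)→1700, (E,merge)→2250, (B,merge)→2300, (E,hash)→2600, (E,nl)→15100 …(+1); best=1500 via (E,nl_idx)
  {ABE}: card=960; try (B,hash)→2960, (A,hash)→3780, (B,merge)→4280, (A,merge)→9060, (B,nl)→25320, (A,nl)→73500; best=2960 via (B,hash)

2960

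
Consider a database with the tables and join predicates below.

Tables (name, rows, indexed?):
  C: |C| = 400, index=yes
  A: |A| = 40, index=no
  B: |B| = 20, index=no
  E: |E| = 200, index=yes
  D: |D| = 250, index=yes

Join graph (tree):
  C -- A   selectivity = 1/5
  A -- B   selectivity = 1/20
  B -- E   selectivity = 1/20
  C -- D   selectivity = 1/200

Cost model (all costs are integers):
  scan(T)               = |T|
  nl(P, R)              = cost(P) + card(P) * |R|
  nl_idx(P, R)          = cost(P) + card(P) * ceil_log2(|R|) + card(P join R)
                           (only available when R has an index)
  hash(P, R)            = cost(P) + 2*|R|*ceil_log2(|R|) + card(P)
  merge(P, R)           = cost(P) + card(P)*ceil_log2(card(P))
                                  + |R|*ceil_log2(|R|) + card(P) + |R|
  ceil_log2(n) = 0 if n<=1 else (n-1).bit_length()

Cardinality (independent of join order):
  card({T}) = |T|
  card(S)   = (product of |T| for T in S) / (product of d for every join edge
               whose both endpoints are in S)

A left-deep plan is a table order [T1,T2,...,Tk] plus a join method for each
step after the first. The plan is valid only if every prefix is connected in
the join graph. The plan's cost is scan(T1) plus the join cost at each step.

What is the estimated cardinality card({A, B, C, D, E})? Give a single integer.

Tables in S: A(40), B(20), C(400), D(250), E(200)
Edges inside S: C-A(d=5), A-B(d=20), B-E(d=20), C-D(d=200)
numerator = 40 * 20 * 400 * 250 * 200 = 16000000000
denominator = 5 * 20 * 20 * 200 = 400000
card(S) = 16000000000 / 400000 = 40000

40000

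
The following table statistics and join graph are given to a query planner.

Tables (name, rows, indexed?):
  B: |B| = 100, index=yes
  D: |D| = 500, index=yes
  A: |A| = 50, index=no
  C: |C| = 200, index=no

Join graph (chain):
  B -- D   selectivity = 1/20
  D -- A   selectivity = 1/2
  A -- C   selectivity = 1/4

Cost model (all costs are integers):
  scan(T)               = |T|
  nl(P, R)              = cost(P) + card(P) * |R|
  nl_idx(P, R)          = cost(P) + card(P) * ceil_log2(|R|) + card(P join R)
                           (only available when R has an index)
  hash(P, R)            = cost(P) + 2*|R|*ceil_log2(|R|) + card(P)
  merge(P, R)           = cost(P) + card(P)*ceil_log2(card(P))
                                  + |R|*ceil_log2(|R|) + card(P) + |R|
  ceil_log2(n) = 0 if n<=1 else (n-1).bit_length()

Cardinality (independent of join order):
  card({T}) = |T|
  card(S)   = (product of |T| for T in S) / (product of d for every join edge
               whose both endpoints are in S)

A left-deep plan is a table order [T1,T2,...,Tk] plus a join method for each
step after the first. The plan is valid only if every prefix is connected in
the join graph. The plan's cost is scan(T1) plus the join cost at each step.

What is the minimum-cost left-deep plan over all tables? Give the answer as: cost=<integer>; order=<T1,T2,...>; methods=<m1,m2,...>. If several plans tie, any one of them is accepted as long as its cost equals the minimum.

cost=71200; order=D,B,A,C; methods=hash,hash,hash

Selinger DP (subsets sized 1..n):
  {B}: scan cost=100, card=100
  {D}: scan cost=500, card=500
  {A}: scan cost=50, card=50
  {C}: scan cost=200, card=200
  {BD}: card=2500; try (B,hash)→2400, (D,nl_idx)→3500, (D,merge)→5900, (B,merge)→6300, (B,nl_idx)→6500, (D,hash)→9200 …(+2); best=2400 via (B,hash)
  {AD}: card=12500; try (A,hash)→1600, (D,merge)→5400, (A,merge)→5850, (D,hash)→9100, (D,nl_idx)→13000, (D,nl)→25050 …(+1); best=1600 via (A,hash)
  {AC}: card=2500; try (A,hash)→1000, (C,merge)→2200, (A,merge)→2350, (C,hash)→3300, (C,nl)→10050, (A,nl)→10200; best=1000 via (A,hash)
  {ABD}: card=62500; try (A,hash)→5500, (B,hash)→15500, (A,merge)→35250, (A,nl)→127400, (B,nl_idx)→151600, (B,merge)→189900 …(+1); best=5500 via (A,hash)
  {ACD}: card=625000; try (D,hash)→12500, (C,hash)→17300, (D,merge)→38500, (C,merge)→190900, (D,nl_idx)→648500, (D,nl)→1251000 …(+1); best=12500 via (D,hash)
  {ABCD}: card=3125000; try (C,hash)→71200, (B,hash)→638900, (C,merge)→1069800, (B,nl_idx)→7512500, (C,nl)→12505500, (B,merge)→13138300 …(+1); best=71200 via (C,hash)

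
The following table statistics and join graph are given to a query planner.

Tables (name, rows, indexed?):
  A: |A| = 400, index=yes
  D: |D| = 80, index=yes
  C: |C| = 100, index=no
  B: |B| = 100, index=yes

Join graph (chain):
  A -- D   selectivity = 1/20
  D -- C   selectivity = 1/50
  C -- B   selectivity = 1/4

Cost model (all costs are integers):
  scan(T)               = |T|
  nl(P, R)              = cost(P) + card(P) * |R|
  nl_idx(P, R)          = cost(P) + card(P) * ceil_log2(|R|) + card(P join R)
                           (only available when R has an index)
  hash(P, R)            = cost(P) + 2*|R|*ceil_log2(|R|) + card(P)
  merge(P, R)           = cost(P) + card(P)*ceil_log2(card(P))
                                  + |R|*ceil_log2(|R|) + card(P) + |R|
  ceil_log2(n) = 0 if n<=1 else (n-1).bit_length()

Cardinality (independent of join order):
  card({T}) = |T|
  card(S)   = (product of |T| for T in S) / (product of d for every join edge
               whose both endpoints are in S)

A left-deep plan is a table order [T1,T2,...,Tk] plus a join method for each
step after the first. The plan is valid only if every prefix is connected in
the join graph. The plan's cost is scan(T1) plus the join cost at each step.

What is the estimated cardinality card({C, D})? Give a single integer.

160

Tables in S: C(100), D(80)
Edges inside S: D-C(d=50)
numerator = 100 * 80 = 8000
denominator = 50 = 50
card(S) = 8000 / 50 = 160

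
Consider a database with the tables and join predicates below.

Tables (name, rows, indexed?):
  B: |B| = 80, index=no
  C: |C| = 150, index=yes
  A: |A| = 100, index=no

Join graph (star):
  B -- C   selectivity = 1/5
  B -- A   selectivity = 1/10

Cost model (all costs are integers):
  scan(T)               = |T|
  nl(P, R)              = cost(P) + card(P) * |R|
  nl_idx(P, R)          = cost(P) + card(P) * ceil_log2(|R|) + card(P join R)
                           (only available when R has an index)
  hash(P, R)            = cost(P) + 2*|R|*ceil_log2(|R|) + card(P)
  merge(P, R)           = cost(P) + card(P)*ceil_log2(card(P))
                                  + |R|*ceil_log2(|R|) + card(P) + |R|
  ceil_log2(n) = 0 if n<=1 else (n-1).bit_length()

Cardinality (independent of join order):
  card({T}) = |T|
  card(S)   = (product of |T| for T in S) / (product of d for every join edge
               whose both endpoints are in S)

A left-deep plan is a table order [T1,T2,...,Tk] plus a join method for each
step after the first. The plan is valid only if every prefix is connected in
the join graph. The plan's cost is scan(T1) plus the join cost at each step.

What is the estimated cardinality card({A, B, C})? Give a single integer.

Tables in S: A(100), B(80), C(150)
Edges inside S: B-C(d=5), B-A(d=10)
numerator = 100 * 80 * 150 = 1200000
denominator = 5 * 10 = 50
card(S) = 1200000 / 50 = 24000

24000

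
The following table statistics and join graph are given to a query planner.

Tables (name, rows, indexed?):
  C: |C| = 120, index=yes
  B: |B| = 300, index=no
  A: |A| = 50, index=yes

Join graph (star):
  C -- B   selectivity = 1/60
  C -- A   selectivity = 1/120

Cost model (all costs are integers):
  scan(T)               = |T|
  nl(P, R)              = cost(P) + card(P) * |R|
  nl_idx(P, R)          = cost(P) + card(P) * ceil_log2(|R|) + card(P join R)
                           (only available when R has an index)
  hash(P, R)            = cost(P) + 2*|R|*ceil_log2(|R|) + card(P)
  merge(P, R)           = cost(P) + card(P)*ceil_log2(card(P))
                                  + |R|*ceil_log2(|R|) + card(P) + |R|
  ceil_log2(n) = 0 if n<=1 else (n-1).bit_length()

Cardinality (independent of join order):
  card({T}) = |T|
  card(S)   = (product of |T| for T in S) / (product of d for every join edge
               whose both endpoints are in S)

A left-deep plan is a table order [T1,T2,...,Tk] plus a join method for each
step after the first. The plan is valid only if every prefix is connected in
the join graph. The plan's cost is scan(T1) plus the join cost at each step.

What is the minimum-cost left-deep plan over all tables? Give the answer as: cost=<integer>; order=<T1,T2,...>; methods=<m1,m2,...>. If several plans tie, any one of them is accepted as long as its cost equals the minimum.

Selinger DP (subsets sized 1..n):
  {C}: scan cost=120, card=120
  {B}: scan cost=300, card=300
  {A}: scan cost=50, card=50
  {BC}: card=600; try (C,hash)→2280, (C,nl_idx)→3000, (B,merge)→4080, (C,merge)→4260, (B,hash)→5640, (B,nl)→36120 …(+1); best=2280 via (C,hash)
  {AC}: card=50; try (C,nl_idx)→450, (A,hash)→840, (A,nl_idx)→890, (C,merge)→1360, (A,merge)→1430, (C,hash)→1780 …(+2); best=450 via (C,nl_idx)
  {ABC}: card=250; try (A,hash)→3480, (B,merge)→3800, (B,hash)→5900, (A,nl_idx)→6130, (A,merge)→9230, (B,nl)→15450 …(+1); best=3480 via (A,hash)

cost=3480; order=B,C,A; methods=hash,hash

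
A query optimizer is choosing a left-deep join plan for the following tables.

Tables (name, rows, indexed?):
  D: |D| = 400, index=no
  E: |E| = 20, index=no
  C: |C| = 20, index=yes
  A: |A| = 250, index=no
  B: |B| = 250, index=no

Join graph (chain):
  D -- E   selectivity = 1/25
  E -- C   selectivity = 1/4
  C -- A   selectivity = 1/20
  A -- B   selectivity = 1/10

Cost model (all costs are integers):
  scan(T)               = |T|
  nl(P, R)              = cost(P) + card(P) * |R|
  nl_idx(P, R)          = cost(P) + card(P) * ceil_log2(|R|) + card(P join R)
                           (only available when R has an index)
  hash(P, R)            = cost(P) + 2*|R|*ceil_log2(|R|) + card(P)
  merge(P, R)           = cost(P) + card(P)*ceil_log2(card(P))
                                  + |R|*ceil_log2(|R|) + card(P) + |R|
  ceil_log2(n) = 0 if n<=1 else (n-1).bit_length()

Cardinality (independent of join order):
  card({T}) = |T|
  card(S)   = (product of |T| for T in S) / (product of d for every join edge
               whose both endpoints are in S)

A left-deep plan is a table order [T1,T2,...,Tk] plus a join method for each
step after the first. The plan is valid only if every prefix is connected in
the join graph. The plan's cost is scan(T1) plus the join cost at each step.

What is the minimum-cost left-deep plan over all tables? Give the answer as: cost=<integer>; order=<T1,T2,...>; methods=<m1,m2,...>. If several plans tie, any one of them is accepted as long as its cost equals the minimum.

Selinger DP (subsets sized 1..n):
  {D}: scan cost=400, card=400
  {E}: scan cost=20, card=20
  {C}: scan cost=20, card=20
  {A}: scan cost=250, card=250
  {B}: scan cost=250, card=250
  {DE}: card=320; try (E,hash)→1000, (D,merge)→4140, (E,merge)→4520, (D,hash)→7240, (D,nl)→8020, (E,nl)→8400; best=1000 via (E,hash)
  {CE}: card=100; try (C,nl_idx)→220, (E,hash)→240, (C,hash)→240, (E,merge)→260, (C,merge)→260, (E,nl)→420 …(+1); best=220 via (C,nl_idx)
  {AC}: card=250; try (C,hash)→700, (C,nl_idx)→1750, (A,merge)→2390, (C,merge)→2620, (A,hash)→4040, (A,nl)→5020 …(+1); best=700 via (C,hash)
  {AB}: card=6250; try (B,hash)→4500, (A,hash)→4500, (B,merge)→4750, (A,merge)→4750, (B,nl)→62750, (A,nl)→62750; best=4500 via (B,hash)
  {CDE}: card=1600; try (C,hash)→1520, (C,nl_idx)→4200, (C,merge)→4320, (D,merge)→5020, (C,nl)→7400, (D,hash)→7520 …(+1); best=1520 via (C,hash)
  {ACE}: card=1250; try (E,hash)→1150, (E,merge)→3070, (A,merge)→3270, (A,hash)→4320, (E,nl)→5700, (A,nl)→25220; best=1150 via (E,hash)
  {ABC}: card=6250; try (B,hash)→4950, (B,merge)→5200, (C,hash)→10950, (C,nl_idx)→42000, (B,nl)→63200, (C,merge)→92120 …(+1); best=4950 via (B,hash)
  {ACDE}: card=20000; try (A,hash)→7120, (D,hash)→9600, (D,merge)→20150, (A,merge)→22970, (A,nl)→401520, (D,nl)→501150; best=7120 via (A,hash)
  {ABCE}: card=31250; try (B,hash)→6400, (E,hash)→11400, (B,merge)→18400, (E,merge)→92570, (E,nl)→129950, (B,nl)→313650; best=6400 via (B,hash)
  {ABCDE}: card=500000; try (B,hash)→31120, (D,hash)→44850, (B,merge)→329370, (D,merge)→510400, (B,nl)→5007120, (D,nl)→12506400; best=31120 via (B,hash)

cost=31120; order=D,E,C,A,B; methods=hash,hash,hash,hash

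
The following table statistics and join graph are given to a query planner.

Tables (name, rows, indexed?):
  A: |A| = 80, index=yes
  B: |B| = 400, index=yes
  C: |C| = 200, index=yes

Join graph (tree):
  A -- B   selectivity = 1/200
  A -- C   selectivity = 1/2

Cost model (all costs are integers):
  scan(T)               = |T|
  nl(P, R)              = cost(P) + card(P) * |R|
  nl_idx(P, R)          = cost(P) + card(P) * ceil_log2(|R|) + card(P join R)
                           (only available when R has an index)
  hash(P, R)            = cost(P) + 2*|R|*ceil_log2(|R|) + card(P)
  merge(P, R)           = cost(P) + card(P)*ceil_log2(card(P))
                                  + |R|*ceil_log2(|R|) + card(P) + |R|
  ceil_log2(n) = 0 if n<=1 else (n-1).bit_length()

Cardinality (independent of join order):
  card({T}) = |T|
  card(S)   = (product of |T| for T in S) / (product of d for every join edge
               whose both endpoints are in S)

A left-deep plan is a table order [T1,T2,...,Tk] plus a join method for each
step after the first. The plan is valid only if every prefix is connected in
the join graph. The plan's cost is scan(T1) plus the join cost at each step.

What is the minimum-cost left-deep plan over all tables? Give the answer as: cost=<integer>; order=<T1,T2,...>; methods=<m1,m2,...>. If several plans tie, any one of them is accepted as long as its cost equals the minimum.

Selinger DP (subsets sized 1..n):
  {A}: scan cost=80, card=80
  {B}: scan cost=400, card=400
  {C}: scan cost=200, card=200
  {AB}: card=160; try (B,nl_idx)→960, (A,hash)→1920, (A,nl_idx)→3360, (B,merge)→4720, (A,merge)→5040, (B,hash)→7360 …(+2); best=960 via (B,nl_idx)
  {AC}: card=8000; try (A,hash)→1520, (C,merge)→2520, (A,merge)→2640, (C,hash)→3360, (C,nl_idx)→8720, (A,nl_idx)→9600 …(+2); best=1520 via (A,hash)
  {ABC}: card=16000; try (C,merge)→4200, (C,hash)→4320, (B,hash)→16720, (C,nl_idx)→18240, (C,nl)→32960, (B,nl_idx)→89520 …(+2); best=4200 via (C,merge)

cost=4200; order=A,B,C; methods=nl_idx,merge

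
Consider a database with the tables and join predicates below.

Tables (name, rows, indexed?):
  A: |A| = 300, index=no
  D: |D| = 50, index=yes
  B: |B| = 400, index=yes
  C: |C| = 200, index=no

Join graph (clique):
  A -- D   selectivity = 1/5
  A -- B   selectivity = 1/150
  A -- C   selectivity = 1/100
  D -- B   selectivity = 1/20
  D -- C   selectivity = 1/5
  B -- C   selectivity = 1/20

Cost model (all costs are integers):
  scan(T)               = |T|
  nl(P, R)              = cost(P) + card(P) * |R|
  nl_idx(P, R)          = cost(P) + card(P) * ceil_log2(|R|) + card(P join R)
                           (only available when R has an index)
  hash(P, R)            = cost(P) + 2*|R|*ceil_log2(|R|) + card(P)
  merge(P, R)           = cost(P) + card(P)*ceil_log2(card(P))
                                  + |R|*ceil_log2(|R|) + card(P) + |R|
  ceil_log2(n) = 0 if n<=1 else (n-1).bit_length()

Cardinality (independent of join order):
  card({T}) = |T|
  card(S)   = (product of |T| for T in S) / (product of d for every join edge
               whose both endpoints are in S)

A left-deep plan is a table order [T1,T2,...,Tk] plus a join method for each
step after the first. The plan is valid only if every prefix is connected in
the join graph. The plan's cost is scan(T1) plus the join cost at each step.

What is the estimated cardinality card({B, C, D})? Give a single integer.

Tables in S: B(400), C(200), D(50)
Edges inside S: D-B(d=20), D-C(d=5), B-C(d=20)
numerator = 400 * 200 * 50 = 4000000
denominator = 20 * 5 * 20 = 2000
card(S) = 4000000 / 2000 = 2000

2000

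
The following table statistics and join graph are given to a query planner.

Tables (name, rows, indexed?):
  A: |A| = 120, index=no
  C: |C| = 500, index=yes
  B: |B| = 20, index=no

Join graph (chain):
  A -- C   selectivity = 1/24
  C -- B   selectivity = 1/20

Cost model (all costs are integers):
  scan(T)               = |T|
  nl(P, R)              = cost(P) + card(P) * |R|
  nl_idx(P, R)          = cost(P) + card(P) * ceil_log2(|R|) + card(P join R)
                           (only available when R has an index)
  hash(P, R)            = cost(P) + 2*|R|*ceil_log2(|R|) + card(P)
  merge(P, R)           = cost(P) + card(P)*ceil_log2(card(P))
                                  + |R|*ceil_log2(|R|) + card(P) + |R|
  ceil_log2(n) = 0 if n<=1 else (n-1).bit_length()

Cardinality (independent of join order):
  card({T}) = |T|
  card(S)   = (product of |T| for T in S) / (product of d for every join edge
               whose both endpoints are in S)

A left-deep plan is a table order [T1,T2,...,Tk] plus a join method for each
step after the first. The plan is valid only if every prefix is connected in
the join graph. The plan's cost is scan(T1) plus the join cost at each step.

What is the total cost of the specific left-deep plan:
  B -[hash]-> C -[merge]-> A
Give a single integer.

15000

step 1: scan B: cost=20, card=20
step 2: join C via hash
    card(P join C) = 20*500/(20) = 500
    cost = 20 + 2*500*9 + 20 = 9040
step 3: join A via merge
    card(P join A) = 500*120/(24) = 2500
    cost = 9040 + 500*9 + 120*7 + 500 + 120 = 15000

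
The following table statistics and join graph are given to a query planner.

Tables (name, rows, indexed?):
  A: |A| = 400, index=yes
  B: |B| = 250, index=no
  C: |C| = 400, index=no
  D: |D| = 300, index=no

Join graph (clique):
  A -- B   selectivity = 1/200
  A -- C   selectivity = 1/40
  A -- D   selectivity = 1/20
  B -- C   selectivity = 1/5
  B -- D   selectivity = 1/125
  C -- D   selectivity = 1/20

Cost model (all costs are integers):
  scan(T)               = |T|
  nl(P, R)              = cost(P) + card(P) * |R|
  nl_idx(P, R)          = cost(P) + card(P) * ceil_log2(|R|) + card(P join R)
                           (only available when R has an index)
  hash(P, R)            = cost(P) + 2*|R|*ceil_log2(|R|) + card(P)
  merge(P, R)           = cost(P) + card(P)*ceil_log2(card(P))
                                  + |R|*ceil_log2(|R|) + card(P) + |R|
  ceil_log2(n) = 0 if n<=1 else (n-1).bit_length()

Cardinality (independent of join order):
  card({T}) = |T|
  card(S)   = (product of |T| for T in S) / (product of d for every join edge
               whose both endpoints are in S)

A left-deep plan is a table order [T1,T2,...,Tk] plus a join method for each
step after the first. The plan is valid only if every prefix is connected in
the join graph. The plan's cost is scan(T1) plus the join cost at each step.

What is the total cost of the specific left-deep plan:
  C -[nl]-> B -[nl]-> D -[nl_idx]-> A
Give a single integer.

6122006

step 1: scan C: cost=400, card=400
step 2: join B via nl
    card(P join B) = 400*250/(5) = 20000
    cost = 400 + 400*250 = 100400
step 3: join D via nl
    card(P join D) = 20000*300/(125*20) = 2400
    cost = 100400 + 20000*300 = 6100400
step 4: join A via nl_idx
    card(P join A) = 2400*400/(200*40*20) = 6
    cost = 6100400 + 2400*9 + 6 = 6122006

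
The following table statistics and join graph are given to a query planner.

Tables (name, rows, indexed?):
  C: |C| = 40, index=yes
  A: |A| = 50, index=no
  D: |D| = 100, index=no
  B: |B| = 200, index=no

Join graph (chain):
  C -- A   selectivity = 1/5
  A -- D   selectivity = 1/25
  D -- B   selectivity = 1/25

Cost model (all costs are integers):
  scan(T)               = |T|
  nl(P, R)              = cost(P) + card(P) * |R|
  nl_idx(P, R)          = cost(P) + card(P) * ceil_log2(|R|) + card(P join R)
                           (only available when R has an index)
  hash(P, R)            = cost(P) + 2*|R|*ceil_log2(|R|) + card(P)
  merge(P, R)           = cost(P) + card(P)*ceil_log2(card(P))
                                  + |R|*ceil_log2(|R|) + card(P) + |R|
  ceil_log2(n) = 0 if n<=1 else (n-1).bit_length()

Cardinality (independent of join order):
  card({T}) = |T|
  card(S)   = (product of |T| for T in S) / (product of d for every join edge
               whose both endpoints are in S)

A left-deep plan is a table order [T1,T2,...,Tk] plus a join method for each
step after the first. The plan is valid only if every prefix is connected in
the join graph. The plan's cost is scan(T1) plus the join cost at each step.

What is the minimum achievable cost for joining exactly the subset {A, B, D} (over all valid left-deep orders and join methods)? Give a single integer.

Selinger DP over subsets of {A,B,D}:
  {A}: scan cost=50, card=50
  {D}: scan cost=100, card=100
  {B}: scan cost=200, card=200
  {AD}: card=200; try (A,hash)→800, (D,merge)→1200, (A,merge)→1250, (D,hash)→1500, (D,nl)→5050, (A,nl)→5100; best=800 via (A,hash)
  {BD}: card=800; try (D,hash)→1800, (B,merge)→2700, (D,merge)→2800, (B,hash)→3400, (B,nl)→20100, (D,nl)→20200; best=1800 via (D,hash)
  {ABD}: card=1600; try (A,hash)→3200, (B,hash)→4200, (B,merge)→4400, (A,merge)→10950, (B,nl)→40800, (A,nl)→41800; best=3200 via (A,hash)

3200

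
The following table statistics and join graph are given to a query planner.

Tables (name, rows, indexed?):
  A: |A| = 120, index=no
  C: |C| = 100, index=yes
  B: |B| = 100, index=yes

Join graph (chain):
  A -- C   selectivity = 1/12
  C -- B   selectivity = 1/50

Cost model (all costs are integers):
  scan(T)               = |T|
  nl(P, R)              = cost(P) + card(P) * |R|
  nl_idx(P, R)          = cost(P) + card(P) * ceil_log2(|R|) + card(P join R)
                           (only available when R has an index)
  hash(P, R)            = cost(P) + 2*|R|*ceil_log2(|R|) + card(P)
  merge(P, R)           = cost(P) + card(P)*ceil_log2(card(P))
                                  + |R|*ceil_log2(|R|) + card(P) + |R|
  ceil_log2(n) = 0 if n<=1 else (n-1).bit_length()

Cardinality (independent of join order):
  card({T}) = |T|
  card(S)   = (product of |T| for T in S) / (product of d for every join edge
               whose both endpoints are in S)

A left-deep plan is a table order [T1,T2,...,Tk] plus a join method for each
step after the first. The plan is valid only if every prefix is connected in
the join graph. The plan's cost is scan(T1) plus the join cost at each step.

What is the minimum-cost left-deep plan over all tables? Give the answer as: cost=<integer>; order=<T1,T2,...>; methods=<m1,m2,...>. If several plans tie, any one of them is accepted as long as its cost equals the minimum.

Selinger DP (subsets sized 1..n):
  {A}: scan cost=120, card=120
  {C}: scan cost=100, card=100
  {B}: scan cost=100, card=100
  {AC}: card=1000; try (C,hash)→1640, (A,merge)→1860, (C,merge)→1880, (A,hash)→1880, (C,nl_idx)→1960, (A,nl)→12100 …(+1); best=1640 via (C,hash)
  {BC}: card=200; try (C,nl_idx)→1000, (B,nl_idx)→1000, (C,hash)→1600, (B,hash)→1600, (C,merge)→1700, (B,merge)→1700 …(+2); best=1000 via (C,nl_idx)
  {ABC}: card=2000; try (A,hash)→2880, (A,merge)→3760, (B,hash)→4040, (B,nl_idx)→10640, (B,merge)→13440, (A,nl)→25000 …(+1); best=2880 via (A,hash)

cost=2880; order=B,C,A; methods=nl_idx,hash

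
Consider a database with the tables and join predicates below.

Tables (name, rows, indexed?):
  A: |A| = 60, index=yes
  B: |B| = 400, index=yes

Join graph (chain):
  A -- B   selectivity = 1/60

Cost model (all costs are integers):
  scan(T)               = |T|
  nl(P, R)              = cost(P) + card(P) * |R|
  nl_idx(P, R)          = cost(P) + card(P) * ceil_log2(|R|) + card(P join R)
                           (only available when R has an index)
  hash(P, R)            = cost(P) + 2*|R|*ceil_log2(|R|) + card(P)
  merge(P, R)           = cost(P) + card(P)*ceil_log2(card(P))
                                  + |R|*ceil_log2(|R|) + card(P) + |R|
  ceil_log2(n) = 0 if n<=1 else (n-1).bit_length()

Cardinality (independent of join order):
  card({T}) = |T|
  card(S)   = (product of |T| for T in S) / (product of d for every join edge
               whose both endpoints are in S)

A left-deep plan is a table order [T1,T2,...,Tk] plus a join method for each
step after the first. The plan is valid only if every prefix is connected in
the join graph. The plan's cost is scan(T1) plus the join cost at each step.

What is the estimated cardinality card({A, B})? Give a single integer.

Tables in S: A(60), B(400)
Edges inside S: A-B(d=60)
numerator = 60 * 400 = 24000
denominator = 60 = 60
card(S) = 24000 / 60 = 400

400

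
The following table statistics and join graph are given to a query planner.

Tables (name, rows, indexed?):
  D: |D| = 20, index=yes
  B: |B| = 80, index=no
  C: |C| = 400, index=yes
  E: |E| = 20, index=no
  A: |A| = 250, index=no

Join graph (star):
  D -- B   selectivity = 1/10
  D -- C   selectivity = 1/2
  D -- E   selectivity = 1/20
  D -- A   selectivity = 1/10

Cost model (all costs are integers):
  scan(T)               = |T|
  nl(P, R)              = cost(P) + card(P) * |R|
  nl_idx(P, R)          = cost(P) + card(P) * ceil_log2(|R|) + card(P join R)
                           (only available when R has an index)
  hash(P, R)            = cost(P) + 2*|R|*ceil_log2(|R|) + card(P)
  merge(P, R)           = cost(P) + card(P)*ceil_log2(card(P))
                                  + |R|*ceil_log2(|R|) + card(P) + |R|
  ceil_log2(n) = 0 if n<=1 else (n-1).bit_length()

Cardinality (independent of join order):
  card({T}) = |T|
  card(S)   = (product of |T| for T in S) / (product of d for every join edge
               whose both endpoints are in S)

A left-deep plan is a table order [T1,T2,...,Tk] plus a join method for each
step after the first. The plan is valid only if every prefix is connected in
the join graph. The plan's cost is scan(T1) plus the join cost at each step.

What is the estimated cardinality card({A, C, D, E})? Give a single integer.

100000

Tables in S: A(250), C(400), D(20), E(20)
Edges inside S: D-C(d=2), D-E(d=20), D-A(d=10)
numerator = 250 * 400 * 20 * 20 = 40000000
denominator = 2 * 20 * 10 = 400
card(S) = 40000000 / 400 = 100000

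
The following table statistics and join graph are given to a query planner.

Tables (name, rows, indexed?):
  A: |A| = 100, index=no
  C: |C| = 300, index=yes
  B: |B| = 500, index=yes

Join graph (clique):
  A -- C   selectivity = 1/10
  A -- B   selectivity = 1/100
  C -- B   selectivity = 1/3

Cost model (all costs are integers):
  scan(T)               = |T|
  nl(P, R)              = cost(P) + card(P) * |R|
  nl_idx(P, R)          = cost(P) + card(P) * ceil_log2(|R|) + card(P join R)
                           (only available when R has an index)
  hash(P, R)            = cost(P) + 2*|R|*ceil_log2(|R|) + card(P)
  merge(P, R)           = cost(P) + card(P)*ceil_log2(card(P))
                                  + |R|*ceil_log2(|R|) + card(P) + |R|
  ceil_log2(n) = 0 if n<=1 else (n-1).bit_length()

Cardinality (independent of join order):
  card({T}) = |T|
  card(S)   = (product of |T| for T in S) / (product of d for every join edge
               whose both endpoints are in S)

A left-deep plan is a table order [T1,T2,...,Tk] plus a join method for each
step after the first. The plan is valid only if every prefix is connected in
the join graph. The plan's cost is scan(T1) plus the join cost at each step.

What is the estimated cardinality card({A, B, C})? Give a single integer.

5000

Tables in S: A(100), B(500), C(300)
Edges inside S: A-C(d=10), A-B(d=100), C-B(d=3)
numerator = 100 * 500 * 300 = 15000000
denominator = 10 * 100 * 3 = 3000
card(S) = 15000000 / 3000 = 5000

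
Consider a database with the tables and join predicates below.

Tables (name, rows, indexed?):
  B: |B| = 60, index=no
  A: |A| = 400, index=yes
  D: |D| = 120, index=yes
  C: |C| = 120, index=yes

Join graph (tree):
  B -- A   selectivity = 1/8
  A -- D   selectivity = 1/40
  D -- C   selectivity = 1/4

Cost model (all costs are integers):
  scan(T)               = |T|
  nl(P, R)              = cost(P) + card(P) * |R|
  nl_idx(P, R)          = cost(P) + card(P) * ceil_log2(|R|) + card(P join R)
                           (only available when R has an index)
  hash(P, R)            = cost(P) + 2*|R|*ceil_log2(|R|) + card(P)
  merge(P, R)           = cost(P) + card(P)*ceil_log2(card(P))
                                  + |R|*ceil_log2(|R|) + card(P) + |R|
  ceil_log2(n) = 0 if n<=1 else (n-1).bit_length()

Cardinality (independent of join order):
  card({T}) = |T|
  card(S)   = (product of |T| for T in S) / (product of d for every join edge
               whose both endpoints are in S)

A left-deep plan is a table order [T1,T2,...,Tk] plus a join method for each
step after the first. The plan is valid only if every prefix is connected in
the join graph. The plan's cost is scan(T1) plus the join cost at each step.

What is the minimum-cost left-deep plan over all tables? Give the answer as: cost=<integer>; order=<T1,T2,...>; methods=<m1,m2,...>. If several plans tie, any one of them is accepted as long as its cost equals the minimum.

cost=15000; order=D,A,B,C; methods=nl_idx,hash,hash

Selinger DP (subsets sized 1..n):
  {B}: scan cost=60, card=60
  {A}: scan cost=400, card=400
  {D}: scan cost=120, card=120
  {C}: scan cost=120, card=120
  {AB}: card=3000; try (B,hash)→1520, (A,nl_idx)→3600, (A,merge)→4480, (B,merge)→4820, (A,hash)→7320, (A,nl)→24060 …(+1); best=1520 via (B,hash)
  {AD}: card=1200; try (A,nl_idx)→2400, (D,hash)→2480, (D,nl_idx)→4400, (A,merge)→5080, (D,merge)→5360, (A,hash)→7440 …(+2); best=2400 via (A,nl_idx)
  {CD}: card=3600; try (D,hash)→1920, (C,hash)→1920, (D,merge)→2040, (C,merge)→2040, (D,nl_idx)→4560, (C,nl_idx)→4560 …(+2); best=1920 via (D,hash)
  {ABD}: card=9000; try (B,hash)→4320, (D,hash)→6200, (B,merge)→17220, (D,nl_idx)→31520, (D,merge)→41480, (B,nl)→74400 …(+1); best=4320 via (B,hash)
  {ACD}: card=36000; try (C,hash)→5280, (A,hash)→12720, (C,merge)→17760, (C,nl_idx)→46800, (A,merge)→52720, (A,nl_idx)→70320 …(+2); best=5280 via (C,hash)
  {ABCD}: card=270000; try (C,hash)→15000, (B,hash)→42000, (C,merge)→140280, (C,nl_idx)→337320, (B,merge)→617700, (C,nl)→1084320 …(+1); best=15000 via (C,hash)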